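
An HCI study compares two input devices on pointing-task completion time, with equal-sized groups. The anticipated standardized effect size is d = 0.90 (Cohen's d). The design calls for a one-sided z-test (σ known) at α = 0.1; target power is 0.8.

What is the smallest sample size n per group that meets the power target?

Set Φ(δ − 1.282) = 0.8; then δ − 1.282 = Φ⁻¹(0.8) = 0.842, giving δ = 2.123.
δ = d·√(n/2) ⇒ n = 2(δ/d)² = 2 × (2.123 / 0.90)² = 11.13.
Rounding up, n = 12 per group.

n = 12 per group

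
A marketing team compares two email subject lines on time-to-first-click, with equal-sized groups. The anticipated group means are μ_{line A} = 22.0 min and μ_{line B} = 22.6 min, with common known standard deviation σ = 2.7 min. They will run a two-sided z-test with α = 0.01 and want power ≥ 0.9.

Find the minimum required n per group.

Standardized effect: d = |μ_{line A} − μ_{line B}| / σ = |22.0 − 22.6| / 2.7 = 0.2222
For power 0.9 need Φ(δ − z_{0.005}) = 0.9, so δ = z_{0.005} + z_{0.10} = 2.576 + 1.282 = 3.857.
(The Φ(−δ − z_{α/2}) term is vanishingly small for δ > 0 and is dropped in the standard sample-size formula.)
δ = d·√(n/2) ⇒ n = 2(δ/d)² = 2 × (3.857 / 0.2222)² = 602.62.
Round up to the next whole unit.

n = 603 per group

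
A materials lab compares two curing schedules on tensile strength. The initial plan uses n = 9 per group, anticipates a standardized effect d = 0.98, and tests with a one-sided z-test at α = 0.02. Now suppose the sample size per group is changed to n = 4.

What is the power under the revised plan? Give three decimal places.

Power ≈ 0.252

With n = 4 per group: δ = d·√(n/2) = 0.98 × √(4/2) = 1.3859. Critical value z_{0.02} = 2.054.
Revised power = Φ(δ − 2.054) = Φ(-0.668) = 0.2521.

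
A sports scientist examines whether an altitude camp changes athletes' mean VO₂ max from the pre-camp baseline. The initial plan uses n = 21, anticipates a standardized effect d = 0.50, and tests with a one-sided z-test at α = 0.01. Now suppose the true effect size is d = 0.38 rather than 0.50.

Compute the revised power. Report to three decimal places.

With d = 0.38: δ = d·√n = 0.38 × √21 = 1.7414. Critical value z_{0.01} = 2.326.
Revised power = P(Z > 2.326 − δ) = Φ(-0.585) = 0.2793.

Power ≈ 0.279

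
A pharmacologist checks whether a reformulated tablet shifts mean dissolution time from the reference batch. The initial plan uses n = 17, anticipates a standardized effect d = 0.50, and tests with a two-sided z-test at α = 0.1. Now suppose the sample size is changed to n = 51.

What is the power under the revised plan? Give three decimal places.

With n = 51: δ = d·√n = 0.50 × √51 = 3.5707. Critical value z_{0.05} = 1.645.
Revised power = Φ(δ − 1.645) + Φ(−δ − 1.645) = Φ(1.926) + Φ(-5.216) = 0.9729 + 0.0000 = 0.9729.

Power ≈ 0.973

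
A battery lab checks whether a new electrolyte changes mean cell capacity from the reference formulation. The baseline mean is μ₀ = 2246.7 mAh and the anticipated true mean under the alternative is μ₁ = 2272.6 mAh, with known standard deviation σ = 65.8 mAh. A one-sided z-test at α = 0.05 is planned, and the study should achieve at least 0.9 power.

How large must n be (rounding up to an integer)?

Standardized effect: d = |μ₁ − μ₀| / σ = |2272.6 − 2246.7| / 65.8 = 0.3936
Set Φ(δ − 1.645) = 0.9; then δ − 1.645 = Φ⁻¹(0.9) = 1.282, giving δ = 2.926.
δ = d·√n ⇒ n = (δ/d)² = (2.926 / 0.3936)² = 55.27.
Round up to the next whole unit.

n = 56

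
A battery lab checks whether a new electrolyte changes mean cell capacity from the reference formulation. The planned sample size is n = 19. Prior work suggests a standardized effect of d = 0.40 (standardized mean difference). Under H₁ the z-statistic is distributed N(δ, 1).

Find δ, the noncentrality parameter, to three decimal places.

δ = d·√n = 0.40 × √19 = 1.7436

δ ≈ 1.744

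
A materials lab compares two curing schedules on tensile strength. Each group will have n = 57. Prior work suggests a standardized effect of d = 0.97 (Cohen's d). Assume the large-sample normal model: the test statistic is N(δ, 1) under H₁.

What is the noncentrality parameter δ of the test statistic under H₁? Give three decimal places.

δ = d·√(n/2) = 0.97 × √(57/2) = 5.1784

δ ≈ 5.178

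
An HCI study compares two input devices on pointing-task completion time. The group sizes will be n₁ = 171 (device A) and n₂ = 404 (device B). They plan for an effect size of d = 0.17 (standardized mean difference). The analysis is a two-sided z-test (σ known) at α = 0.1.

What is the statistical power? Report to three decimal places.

Noncentrality parameter: δ = d / √(1/n₁ + 1/n₂) = 0.17 / √(1/171 + 1/404) = 1.8634
Critical value for a two-sided test at α = 0.1: z_{α/2} = 1.645.
Power = Φ(δ − 1.645) + Φ(−δ − 1.645) = Φ(0.219) + Φ(-3.508) = 0.5865 + 0.0002 = 0.5867.

Power ≈ 0.587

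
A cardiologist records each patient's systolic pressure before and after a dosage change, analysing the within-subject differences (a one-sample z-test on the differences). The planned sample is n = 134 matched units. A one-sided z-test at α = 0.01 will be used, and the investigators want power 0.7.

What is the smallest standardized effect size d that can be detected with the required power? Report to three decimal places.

Required noncentrality: δ = z_{0.01} + z_{0.30} = 2.326 + 0.524 = 2.851.
δ = d·√n ⇒ d = δ/√n = 2.851/√134 = 0.2463.

d ≈ 0.246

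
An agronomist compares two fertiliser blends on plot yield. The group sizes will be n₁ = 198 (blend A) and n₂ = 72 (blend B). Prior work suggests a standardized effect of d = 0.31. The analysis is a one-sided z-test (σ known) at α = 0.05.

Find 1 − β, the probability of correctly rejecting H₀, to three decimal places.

Noncentrality parameter: δ = d / √(1/n₁ + 1/n₂) = 0.31 / √(1/198 + 1/72) = 2.2526
One-sided α = 0.05 → critical value z_{0.05} = 1.645.
Power = Φ(δ − 1.645) = Φ(0.608) = 0.7283.

Power ≈ 0.728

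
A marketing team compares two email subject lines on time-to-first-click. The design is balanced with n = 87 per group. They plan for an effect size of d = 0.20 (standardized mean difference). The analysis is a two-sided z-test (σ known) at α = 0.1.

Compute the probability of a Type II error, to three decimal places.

Noncentrality parameter: δ = d·√(n/2) = 0.20 × √(87/2) = 1.3191
Critical value for a two-sided test at α = 0.1: z_{α/2} = 1.645.
Power = Φ(δ − 1.645) + Φ(−δ − 1.645) = Φ(-0.326) + Φ(-2.964) = 0.3723 + 0.0015 = 0.3738.
Type II error: β = 1 − power = 1 − 0.3738 = 0.6262.

β ≈ 0.626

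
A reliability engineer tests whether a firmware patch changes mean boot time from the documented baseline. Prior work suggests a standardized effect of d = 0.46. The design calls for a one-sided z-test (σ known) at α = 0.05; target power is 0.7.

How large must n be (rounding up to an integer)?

For power 0.7 need Φ(δ − z_{0.05}) = 0.7, so δ = z_{0.05} + z_{0.30} = 1.645 + 0.524 = 2.169.
δ = d·√n ⇒ n = (δ/d)² = (2.169 / 0.46)² = 22.24.
Rounding up, n = 23.

n = 23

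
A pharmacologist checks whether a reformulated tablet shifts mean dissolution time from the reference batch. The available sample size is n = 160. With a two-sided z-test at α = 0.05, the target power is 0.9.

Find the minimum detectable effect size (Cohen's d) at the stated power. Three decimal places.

Need Φ(δ − 1.960) = 0.9, so δ = 1.960 + 1.282 = 3.242.
(Lower-tail contribution to power is negligible for δ > 0.)
δ = d·√n ⇒ d = δ/√n = 3.242/√160 = 0.2563.

d ≈ 0.256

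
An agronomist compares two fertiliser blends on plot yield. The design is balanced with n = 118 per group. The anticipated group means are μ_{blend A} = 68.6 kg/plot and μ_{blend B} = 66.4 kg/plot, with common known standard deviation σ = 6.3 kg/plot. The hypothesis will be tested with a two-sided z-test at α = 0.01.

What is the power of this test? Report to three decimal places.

Power ≈ 0.542

Standardized effect: d = |μ_{blend A} − μ_{blend B}| / σ = |68.6 − 66.4| / 6.3 = 0.3492
Noncentrality parameter: δ = d·√(n/2) = 0.3492 × √(118/2) = 2.6823
Critical value for a two-sided test at α = 0.01: z_{α/2} = 2.576.
Power = Φ(δ − 2.576) + Φ(−δ − 2.576) = Φ(0.106) + Φ(-5.258) = 0.5424 + 0.0000 = 0.5424.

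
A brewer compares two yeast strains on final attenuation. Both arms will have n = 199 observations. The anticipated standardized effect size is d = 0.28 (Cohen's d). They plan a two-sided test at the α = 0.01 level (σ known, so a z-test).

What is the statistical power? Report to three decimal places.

Noncentrality parameter: δ = d·√(n/2) = 0.28 × √(199/2) = 2.7930
Critical value for a two-sided test at α = 0.01: z_{α/2} = 2.576.
Power = Φ(δ − 2.576) + Φ(−δ − 2.576) = Φ(0.217) + Φ(-5.369) = 0.5860 + 0.0000 = 0.5860.

Power ≈ 0.586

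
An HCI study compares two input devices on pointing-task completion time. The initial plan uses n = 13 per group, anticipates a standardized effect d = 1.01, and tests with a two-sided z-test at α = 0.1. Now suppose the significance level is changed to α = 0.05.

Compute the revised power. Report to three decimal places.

Power ≈ 0.731

δ = d·√(n/2) = 1.01 × √(13/2) = 2.5750 (unchanged). New critical value: z_{0.025} = 1.960.
Revised power = Φ(δ − 1.960) + Φ(−δ − 1.960) = Φ(0.615) + Φ(-4.535) = 0.7307 + 0.0000 = 0.7307.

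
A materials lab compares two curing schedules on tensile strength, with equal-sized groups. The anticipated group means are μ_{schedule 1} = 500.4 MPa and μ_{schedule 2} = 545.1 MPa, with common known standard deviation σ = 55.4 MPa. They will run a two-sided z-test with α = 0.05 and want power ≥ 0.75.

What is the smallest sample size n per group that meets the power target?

n = 22 per group

Standardized effect: d = |μ_{schedule 1} − μ_{schedule 2}| / σ = |500.4 − 545.1| / 55.4 = 0.8069
For power 0.75 need Φ(δ − z_{0.025}) = 0.75, so δ = z_{0.025} + z_{0.25} = 1.960 + 0.674 = 2.634.
(The Φ(−δ − z_{α/2}) term is vanishingly small for δ > 0 and is dropped in the standard sample-size formula.)
δ = d·√(n/2) ⇒ n = 2(δ/d)² = 2 × (2.634 / 0.8069)² = 21.32.
Rounding up, n = 22 per group.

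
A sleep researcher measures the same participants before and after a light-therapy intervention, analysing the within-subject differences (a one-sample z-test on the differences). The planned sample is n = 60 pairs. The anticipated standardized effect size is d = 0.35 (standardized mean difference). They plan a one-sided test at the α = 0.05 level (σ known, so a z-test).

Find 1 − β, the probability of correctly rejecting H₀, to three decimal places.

Noncentrality parameter: δ = d·√n = 0.35 × √60 = 2.7111
One-sided α = 0.05 → critical value z_{0.05} = 1.645.
Power = Φ(δ − 1.645) = Φ(1.066) = 0.8568.

Power ≈ 0.857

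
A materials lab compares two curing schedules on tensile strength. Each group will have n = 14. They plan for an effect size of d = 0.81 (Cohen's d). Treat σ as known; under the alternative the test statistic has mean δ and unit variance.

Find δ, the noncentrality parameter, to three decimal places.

δ = d·√(n/2) = 0.81 × √(14/2) = 2.1431

δ ≈ 2.143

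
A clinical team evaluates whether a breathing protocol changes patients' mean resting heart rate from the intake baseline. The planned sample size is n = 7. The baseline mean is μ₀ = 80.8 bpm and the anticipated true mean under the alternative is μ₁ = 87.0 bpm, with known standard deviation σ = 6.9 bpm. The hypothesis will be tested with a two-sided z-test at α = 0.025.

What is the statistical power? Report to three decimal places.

Power ≈ 0.554

Standardized effect: d = |μ₁ − μ₀| / σ = |87.0 − 80.8| / 6.9 = 0.8986
Noncentrality parameter: δ = d·√n = 0.8986 × √7 = 2.3773
Critical value for a two-sided test at α = 0.025: z_{α/2} = 2.241.
Power = Φ(δ − 2.241) + Φ(−δ − 2.241) = Φ(0.136) + Φ(-4.619) = 0.5541 + 0.0000 = 0.5541.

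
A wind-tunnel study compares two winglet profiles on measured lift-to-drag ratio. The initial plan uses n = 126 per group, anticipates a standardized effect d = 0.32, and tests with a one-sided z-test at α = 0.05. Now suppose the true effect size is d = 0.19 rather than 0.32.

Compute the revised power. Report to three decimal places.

Power ≈ 0.446

With d = 0.19: δ = d·√(n/2) = 0.19 × √(126/2) = 1.5081. Critical value z_{0.05} = 1.645.
Revised power = Φ(δ − 1.645) = Φ(-0.137) = 0.4456.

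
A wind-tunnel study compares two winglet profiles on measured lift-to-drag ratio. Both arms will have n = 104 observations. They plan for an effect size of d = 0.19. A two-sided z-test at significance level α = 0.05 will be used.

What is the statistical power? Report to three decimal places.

Noncentrality parameter: λ = d·√(n/2) = 0.19 × √(104/2) = 1.3701
Two-sided α = 0.05 → critical value z_{0.025} = 1.960.
Power = Φ(λ − 1.960) + Φ(−λ − 1.960) = Φ(-0.590) + Φ(-3.330) = 0.2776 + 0.0004 = 0.2781.

Power ≈ 0.278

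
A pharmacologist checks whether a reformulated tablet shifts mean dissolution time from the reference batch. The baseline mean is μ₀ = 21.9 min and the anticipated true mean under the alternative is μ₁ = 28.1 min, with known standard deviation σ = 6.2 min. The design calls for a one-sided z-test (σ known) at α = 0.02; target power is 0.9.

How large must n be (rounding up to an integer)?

n = 12

Standardized effect: d = |μ₁ − μ₀| / σ = |28.1 − 21.9| / 6.2 = 1.0000
For power 0.9 need Φ(δ − z_{0.02}) = 0.9, so δ = z_{0.02} + z_{0.10} = 2.054 + 1.282 = 3.335.
δ = d·√n ⇒ n = (δ/d)² = (3.335 / 1.0000)² = 11.12.
Round up to the next whole unit.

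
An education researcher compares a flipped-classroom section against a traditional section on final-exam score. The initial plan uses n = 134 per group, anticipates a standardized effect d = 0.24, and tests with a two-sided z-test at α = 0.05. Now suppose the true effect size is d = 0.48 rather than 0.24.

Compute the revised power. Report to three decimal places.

Power ≈ 0.976

With d = 0.48: δ = d·√(n/2) = 0.48 × √(134/2) = 3.9290. Critical value z_{0.025} = 1.960.
Revised power = Φ(δ − 1.960) + Φ(−δ − 1.960) = Φ(1.969) + Φ(-5.889) = 0.9755 + 0.0000 = 0.9755.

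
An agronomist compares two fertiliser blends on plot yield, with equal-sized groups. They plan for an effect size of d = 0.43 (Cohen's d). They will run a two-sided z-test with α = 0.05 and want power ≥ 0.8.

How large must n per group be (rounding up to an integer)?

Set Φ(δ − 1.960) = 0.8; then δ − 1.960 = Φ⁻¹(0.8) = 0.842, giving δ = 2.802.
(For δ > 0 the lower-tail rejection region contributes negligibly to power, so the one-term inversion is standard.)
δ = d·√(n/2) ⇒ n = 2(δ/d)² = 2 × (2.802 / 0.43)² = 84.90.
Rounding up, n = 85 per group.

n = 85 per group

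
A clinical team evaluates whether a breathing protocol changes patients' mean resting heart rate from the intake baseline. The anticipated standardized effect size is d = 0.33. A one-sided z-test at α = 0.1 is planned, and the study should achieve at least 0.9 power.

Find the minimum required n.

Set Φ(δ − 1.282) = 0.9; then δ − 1.282 = Φ⁻¹(0.9) = 1.282, giving δ = 2.563.
δ = d·√n ⇒ n = (δ/d)² = (2.563 / 0.33)² = 60.33.
Rounding up, n = 61.

n = 61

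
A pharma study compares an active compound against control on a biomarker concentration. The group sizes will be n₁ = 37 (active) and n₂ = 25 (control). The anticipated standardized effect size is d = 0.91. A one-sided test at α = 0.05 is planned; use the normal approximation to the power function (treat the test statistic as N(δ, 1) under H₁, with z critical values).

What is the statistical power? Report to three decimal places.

Noncentrality parameter: δ = d / √(1/n₁ + 1/n₂) = 0.91 / √(1/37 + 1/25) = 3.5149
Critical value for a one-sided test at α = 0.05: z_α = 1.645.
Power = Φ(δ − 1.645) = Φ(1.870) = 0.9693.

Power ≈ 0.969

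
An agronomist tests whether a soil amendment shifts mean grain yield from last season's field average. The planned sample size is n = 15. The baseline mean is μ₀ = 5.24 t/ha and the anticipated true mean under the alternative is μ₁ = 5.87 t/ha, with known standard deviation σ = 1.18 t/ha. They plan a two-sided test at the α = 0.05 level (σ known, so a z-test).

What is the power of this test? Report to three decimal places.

Power ≈ 0.543

Standardized effect: d = |μ₁ − μ₀| / σ = |5.87 − 5.24| / 1.18 = 0.5339
Noncentrality parameter: δ = d·√n = 0.5339 × √15 = 2.0678
Critical value for a two-sided test at α = 0.05: z_{α/2} = 1.960.
Power = Φ(δ − 1.960) + Φ(−δ − 1.960) = Φ(0.108) + Φ(-4.028) = 0.5429 + 0.0000 = 0.5430.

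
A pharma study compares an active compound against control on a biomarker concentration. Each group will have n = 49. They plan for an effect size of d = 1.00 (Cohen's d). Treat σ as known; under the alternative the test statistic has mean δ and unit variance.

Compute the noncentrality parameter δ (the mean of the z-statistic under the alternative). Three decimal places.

The noncentrality parameter scales effect size by the design's sample-size factor: δ = d·√(n/2) = 1.00 × √(49/2) = 4.9497

δ ≈ 4.950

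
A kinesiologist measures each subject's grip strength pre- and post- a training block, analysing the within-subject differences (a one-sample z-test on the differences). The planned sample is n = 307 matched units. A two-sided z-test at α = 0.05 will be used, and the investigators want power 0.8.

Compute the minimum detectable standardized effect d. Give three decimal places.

d ≈ 0.160

Need Φ(δ − 1.960) = 0.8, so δ = 1.960 + 0.842 = 2.802.
(The second rejection-region term Φ(−δ − z_{α/2}) is negligible and dropped.)
δ = d·√n ⇒ d = δ/√n = 2.802/√307 = 0.1599.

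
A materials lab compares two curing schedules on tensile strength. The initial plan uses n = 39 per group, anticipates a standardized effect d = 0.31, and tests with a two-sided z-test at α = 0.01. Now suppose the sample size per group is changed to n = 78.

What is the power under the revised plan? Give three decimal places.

Power ≈ 0.261

With n = 78 per group: δ = d·√(n/2) = 0.31 × √(78/2) = 1.9359. Critical value z_{0.005} = 2.576.
Revised power = Φ(δ − 2.576) + Φ(−δ − 2.576) = Φ(-0.640) + Φ(-4.512) = 0.2611 + 0.0000 = 0.2611.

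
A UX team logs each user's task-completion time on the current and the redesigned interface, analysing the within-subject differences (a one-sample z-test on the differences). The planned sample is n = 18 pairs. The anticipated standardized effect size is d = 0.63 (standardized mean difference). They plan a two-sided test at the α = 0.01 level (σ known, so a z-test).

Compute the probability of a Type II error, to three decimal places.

Noncentrality parameter: δ = d·√n = 0.63 × √18 = 2.6729
Two-sided α = 0.01 → critical value z_{0.005} = 2.576.
Power = Φ(δ − 2.576) + Φ(−δ − 2.576) = Φ(0.097) + Φ(-5.249) = 0.5387 + 0.0000 = 0.5387.
Type II error: β = 1 − power = 1 − 0.5387 = 0.4613.

β ≈ 0.461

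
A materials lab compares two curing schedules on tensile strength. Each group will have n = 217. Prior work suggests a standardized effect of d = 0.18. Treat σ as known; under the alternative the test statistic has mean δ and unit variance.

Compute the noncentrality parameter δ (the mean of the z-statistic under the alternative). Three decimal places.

δ ≈ 1.875

δ = d·√(n/2) = 0.18 × √(217/2) = 1.8749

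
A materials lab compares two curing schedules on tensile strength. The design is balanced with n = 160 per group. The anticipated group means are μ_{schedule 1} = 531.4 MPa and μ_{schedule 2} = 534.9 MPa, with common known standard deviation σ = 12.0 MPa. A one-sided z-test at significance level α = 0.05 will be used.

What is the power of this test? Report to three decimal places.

Power ≈ 0.832

Standardized effect: d = |μ_{schedule 1} − μ_{schedule 2}| / σ = |531.4 − 534.9| / 12.0 = 0.2917
Noncentrality parameter: δ = d·√(n/2) = 0.2917 × √(160/2) = 2.6087
One-sided α = 0.05 → critical value z_{0.05} = 1.645.
Power = P(Z > 1.645 − δ) = Φ(0.964) = 0.8325.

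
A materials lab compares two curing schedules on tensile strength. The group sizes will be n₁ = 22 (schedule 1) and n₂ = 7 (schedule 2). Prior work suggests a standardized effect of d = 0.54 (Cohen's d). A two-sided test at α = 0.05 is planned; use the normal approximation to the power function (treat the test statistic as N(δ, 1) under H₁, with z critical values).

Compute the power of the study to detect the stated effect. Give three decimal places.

Power ≈ 0.238

Noncentrality parameter: δ = d / √(1/n₁ + 1/n₂) = 0.54 / √(1/22 + 1/7) = 1.2444
Critical value for a two-sided test at α = 0.05: z_{α/2} = 1.960.
Power = Φ(δ − 1.960) + Φ(−δ − 1.960) = Φ(-0.716) + Φ(-3.204) = 0.2371 + 0.0007 = 0.2378.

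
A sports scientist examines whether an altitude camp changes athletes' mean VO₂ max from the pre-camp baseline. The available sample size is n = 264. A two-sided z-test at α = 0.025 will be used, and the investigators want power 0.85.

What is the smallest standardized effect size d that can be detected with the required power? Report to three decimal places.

d ≈ 0.202

Need Φ(δ − 2.241) = 0.85, so δ = 2.241 + 1.036 = 3.278.
(Lower-tail contribution to power is negligible for δ > 0.)
δ = d·√n ⇒ d = δ/√n = 3.278/√264 = 0.2017.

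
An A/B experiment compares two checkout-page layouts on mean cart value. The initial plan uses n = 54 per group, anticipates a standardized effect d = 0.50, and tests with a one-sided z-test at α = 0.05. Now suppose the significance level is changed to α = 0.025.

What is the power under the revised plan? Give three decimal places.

Power ≈ 0.738

δ = d·√(n/2) = 0.50 × √(54/2) = 2.5981 (unchanged). New critical value: z_{0.025} = 1.960.
Revised power = Φ(δ − 1.960) = Φ(0.638) = 0.7383.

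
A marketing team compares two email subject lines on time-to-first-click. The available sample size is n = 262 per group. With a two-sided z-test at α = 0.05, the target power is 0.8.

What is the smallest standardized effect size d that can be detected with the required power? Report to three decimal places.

d ≈ 0.245

Need Φ(δ − 1.960) = 0.8, so δ = 1.960 + 0.842 = 2.802.
(The second rejection-region term Φ(−δ − z_{α/2}) is negligible and dropped.)
δ = d·√(n/2) ⇒ d = δ/√(n/2) = 2.802/√(262/2) = 0.2448.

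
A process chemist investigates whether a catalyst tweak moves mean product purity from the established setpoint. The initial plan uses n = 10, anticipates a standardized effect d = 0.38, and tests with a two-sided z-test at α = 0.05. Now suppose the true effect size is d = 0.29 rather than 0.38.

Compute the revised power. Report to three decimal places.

With d = 0.29: δ = d·√n = 0.29 × √10 = 0.9171. Critical value z_{0.025} = 1.960.
Revised power = Φ(δ − 1.960) + Φ(−δ − 1.960) = Φ(-1.043) + Φ(-2.877) = 0.1485 + 0.0020 = 0.1505.

Power ≈ 0.151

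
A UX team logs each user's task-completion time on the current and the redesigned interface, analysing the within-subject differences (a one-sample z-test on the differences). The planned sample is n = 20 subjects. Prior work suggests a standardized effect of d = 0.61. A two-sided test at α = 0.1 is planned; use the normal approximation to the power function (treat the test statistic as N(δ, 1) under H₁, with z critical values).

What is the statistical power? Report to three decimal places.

Noncentrality parameter: δ = d·√n = 0.61 × √20 = 2.7280
Two-sided α = 0.1 → critical value z_{0.05} = 1.645.
Power = Φ(δ − 1.645) + Φ(−δ − 1.645) = Φ(1.083) + Φ(-4.373) = 0.8606 + 0.0000 = 0.8606.

Power ≈ 0.861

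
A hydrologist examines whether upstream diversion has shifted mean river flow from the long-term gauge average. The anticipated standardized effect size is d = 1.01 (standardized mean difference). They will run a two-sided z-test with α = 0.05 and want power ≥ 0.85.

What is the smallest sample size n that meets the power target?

Set Φ(δ − 1.960) = 0.85; then δ − 1.960 = Φ⁻¹(0.85) = 1.036, giving δ = 2.996.
(The Φ(−δ − z_{α/2}) term is vanishingly small for δ > 0 and is dropped in the standard sample-size formula.)
δ = d·√n ⇒ n = (δ/d)² = (2.996 / 1.01)² = 8.80.
Round up to the next whole unit.

n = 9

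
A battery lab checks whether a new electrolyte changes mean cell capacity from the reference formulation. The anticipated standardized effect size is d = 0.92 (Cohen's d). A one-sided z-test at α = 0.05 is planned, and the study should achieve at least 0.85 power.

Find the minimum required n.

n = 9

For power 0.85 need Φ(δ − z_{0.05}) = 0.85, so δ = z_{0.05} + z_{0.15} = 1.645 + 1.036 = 2.681.
δ = d·√n ⇒ n = (δ/d)² = (2.681 / 0.92)² = 8.49.
Round up to the next whole unit.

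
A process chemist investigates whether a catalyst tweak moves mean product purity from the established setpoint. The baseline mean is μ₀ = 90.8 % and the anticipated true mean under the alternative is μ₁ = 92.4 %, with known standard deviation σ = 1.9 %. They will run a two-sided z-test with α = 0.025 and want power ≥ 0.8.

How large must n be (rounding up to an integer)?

n = 14

Standardized effect: d = |μ₁ − μ₀| / σ = |92.4 − 90.8| / 1.9 = 0.8421
Set Φ(δ − 2.241) = 0.8; then δ − 2.241 = Φ⁻¹(0.8) = 0.842, giving δ = 3.083.
(Ignoring the negligible lower-tail rejection probability gives the usual closed-form inversion.)
δ = d·√n ⇒ n = (δ/d)² = (3.083 / 0.8421)² = 13.40.
Round up to the next whole unit.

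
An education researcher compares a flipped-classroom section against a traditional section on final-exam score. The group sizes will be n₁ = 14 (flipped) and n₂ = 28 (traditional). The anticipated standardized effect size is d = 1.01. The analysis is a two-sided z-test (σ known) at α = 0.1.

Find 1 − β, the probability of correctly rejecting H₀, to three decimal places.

Noncentrality parameter: δ = d / √(1/n₁ + 1/n₂) = 1.01 / √(1/14 + 1/28) = 3.0856
Two-sided α = 0.1 → critical value z_{0.05} = 1.645.
Power = Φ(δ − 1.645) + Φ(−δ − 1.645) = Φ(1.441) + Φ(-4.730) = 0.9252 + 0.0000 = 0.9252.

Power ≈ 0.925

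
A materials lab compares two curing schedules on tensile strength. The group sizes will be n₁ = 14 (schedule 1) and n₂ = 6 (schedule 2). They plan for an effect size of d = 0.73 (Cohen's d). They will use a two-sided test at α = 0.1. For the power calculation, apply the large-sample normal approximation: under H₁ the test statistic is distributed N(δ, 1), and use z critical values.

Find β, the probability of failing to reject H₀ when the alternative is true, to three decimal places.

β ≈ 0.558

Noncentrality parameter: δ = d / √(1/n₁ + 1/n₂) = 0.73 / √(1/14 + 1/6) = 1.4961
Two-sided α = 0.1 → critical value z_{0.05} = 1.645.
Power = Φ(δ − 1.645) + Φ(−δ − 1.645) = Φ(-0.149) + Φ(-3.141) = 0.4409 + 0.0008 = 0.4417.
Type II error: β = 1 − power = 1 − 0.4417 = 0.5583.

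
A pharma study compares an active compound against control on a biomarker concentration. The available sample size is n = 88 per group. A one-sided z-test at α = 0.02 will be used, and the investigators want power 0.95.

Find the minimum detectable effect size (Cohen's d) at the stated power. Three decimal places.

d ≈ 0.558

Need Φ(δ − 2.054) = 0.95, so δ = 2.054 + 1.645 = 3.699.
δ = d·√(n/2) ⇒ d = δ/√(n/2) = 3.699/√(88/2) = 0.5576.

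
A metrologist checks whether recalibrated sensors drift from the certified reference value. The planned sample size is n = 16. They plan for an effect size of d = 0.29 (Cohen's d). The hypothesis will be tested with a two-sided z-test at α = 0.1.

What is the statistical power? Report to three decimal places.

Power ≈ 0.316

Noncentrality parameter: δ = d·√n = 0.29 × √16 = 1.1600
Critical value for a two-sided test at α = 0.1: z_{α/2} = 1.645.
Power = Φ(δ − 1.645) + Φ(−δ − 1.645) = Φ(-0.485) + Φ(-2.805) = 0.3139 + 0.0025 = 0.3164.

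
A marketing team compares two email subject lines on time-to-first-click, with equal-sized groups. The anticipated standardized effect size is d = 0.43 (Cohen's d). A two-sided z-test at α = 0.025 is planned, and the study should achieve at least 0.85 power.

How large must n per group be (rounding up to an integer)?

Set Φ(δ − 2.241) = 0.85; then δ − 2.241 = Φ⁻¹(0.85) = 1.036, giving δ = 3.278.
(Ignoring the negligible lower-tail rejection probability gives the usual closed-form inversion.)
δ = d·√(n/2) ⇒ n = 2(δ/d)² = 2 × (3.278 / 0.43)² = 116.22.
Rounding up, n = 117 per group.

n = 117 per group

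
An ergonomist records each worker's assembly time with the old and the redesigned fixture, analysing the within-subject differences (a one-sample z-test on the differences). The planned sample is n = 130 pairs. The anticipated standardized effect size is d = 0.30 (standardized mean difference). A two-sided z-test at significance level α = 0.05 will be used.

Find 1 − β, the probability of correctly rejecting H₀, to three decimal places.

Power ≈ 0.928

Noncentrality parameter: δ = d·√n = 0.30 × √130 = 3.4205
Critical value for a two-sided test at α = 0.05: z_{α/2} = 1.960.
Power = Φ(δ − 1.960) + Φ(−δ − 1.960) = Φ(1.461) + Φ(-5.380) = 0.9279 + 0.0000 = 0.9279.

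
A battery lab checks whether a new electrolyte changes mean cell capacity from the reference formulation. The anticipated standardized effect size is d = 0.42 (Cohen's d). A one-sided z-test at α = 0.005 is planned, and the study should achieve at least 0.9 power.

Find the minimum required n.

n = 85

For power 0.9 need Φ(δ − z_{0.005}) = 0.9, so δ = z_{0.005} + z_{0.10} = 2.576 + 1.282 = 3.857.
δ = d·√n ⇒ n = (δ/d)² = (3.857 / 0.42)² = 84.35.
Rounding up, n = 85.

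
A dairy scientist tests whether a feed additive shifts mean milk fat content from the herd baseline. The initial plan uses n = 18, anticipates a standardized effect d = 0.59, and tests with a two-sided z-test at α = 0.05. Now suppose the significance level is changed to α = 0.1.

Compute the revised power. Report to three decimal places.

Power ≈ 0.805

δ = d·√n = 0.59 × √18 = 2.5032 (unchanged). New critical value: z_{0.05} = 1.645.
Revised power = Φ(δ − 1.645) + Φ(−δ − 1.645) = Φ(0.858) + Φ(-4.148) = 0.8046 + 0.0000 = 0.8047.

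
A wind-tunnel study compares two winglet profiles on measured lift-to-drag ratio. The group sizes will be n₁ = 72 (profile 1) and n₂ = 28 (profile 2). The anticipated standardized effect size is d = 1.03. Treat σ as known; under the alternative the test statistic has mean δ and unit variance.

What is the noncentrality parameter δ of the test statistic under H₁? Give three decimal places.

δ = d / √(1/n₁ + 1/n₂) = 1.03 / √(1/72 + 1/28) = 4.6247

δ ≈ 4.625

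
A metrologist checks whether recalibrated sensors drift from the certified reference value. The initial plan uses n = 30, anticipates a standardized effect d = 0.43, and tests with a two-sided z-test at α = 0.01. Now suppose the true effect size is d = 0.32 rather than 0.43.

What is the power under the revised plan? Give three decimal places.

Power ≈ 0.205

With d = 0.32: δ = d·√n = 0.32 × √30 = 1.7527. Critical value z_{0.005} = 2.576.
Revised power = Φ(δ − 2.576) + Φ(−δ − 2.576) = Φ(-0.823) + Φ(-4.329) = 0.2052 + 0.0000 = 0.2052.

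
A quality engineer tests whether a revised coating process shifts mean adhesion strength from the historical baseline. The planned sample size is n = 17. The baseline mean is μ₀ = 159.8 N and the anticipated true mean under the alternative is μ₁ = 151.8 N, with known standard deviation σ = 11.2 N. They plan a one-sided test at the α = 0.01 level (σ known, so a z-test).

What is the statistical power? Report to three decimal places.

Power ≈ 0.732

Standardized effect: d = |μ₁ − μ₀| / σ = |151.8 − 159.8| / 11.2 = 0.7143
Noncentrality parameter: δ = d·√n = 0.7143 × √17 = 2.9451
One-sided α = 0.01 → critical value z_{0.01} = 2.326.
Power = Φ(δ − 2.326) = Φ(0.619) = 0.7320.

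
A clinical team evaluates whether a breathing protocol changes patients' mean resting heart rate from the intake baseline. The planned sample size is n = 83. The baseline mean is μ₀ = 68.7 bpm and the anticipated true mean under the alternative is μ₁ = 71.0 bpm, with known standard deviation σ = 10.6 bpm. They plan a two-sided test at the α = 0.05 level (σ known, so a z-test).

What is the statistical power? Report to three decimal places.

Power ≈ 0.507

Standardized effect: d = |μ₁ − μ₀| / σ = |71.0 − 68.7| / 10.6 = 0.2170
Noncentrality parameter: δ = d·√n = 0.2170 × √83 = 1.9768
Critical value for a two-sided test at α = 0.05: z_{α/2} = 1.960.
Power = Φ(δ − 1.960) + Φ(−δ − 1.960) = Φ(0.017) + Φ(-3.937) = 0.5067 + 0.0000 = 0.5068.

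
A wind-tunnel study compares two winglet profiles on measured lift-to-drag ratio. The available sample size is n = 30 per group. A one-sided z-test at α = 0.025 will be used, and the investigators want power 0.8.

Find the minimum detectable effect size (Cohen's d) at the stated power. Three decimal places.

Required noncentrality: δ = z_{0.025} + z_{0.20} = 1.960 + 0.842 = 2.802.
δ = d·√(n/2) ⇒ d = δ/√(n/2) = 2.802/√(30/2) = 0.7234.

d ≈ 0.723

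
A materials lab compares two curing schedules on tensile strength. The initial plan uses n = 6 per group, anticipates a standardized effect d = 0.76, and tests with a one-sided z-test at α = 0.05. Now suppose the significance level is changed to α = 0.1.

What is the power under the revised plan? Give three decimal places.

δ = d·√(n/2) = 0.76 × √(6/2) = 1.3164 (unchanged). New critical value: z_{0.1} = 1.282.
Revised power = P(Z > 1.282 − δ) = Φ(0.035) = 0.5139.

Power ≈ 0.514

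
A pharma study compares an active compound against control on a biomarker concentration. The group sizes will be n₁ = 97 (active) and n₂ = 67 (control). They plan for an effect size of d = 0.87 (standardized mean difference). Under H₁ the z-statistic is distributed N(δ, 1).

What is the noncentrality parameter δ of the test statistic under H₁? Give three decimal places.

The noncentrality parameter scales effect size by the design's sample-size factor: δ = d / √(1/n₁ + 1/n₂) = 0.87 / √(1/97 + 1/67) = 5.4767

δ ≈ 5.477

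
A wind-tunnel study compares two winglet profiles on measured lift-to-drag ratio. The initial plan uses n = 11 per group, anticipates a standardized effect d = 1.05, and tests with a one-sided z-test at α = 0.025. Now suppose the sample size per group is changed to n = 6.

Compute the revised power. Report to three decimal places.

With n = 6 per group: δ = d·√(n/2) = 1.05 × √(6/2) = 1.8187. Critical value z_{0.025} = 1.960.
Revised power = Φ(δ − 1.960) = Φ(-0.141) = 0.4438.

Power ≈ 0.444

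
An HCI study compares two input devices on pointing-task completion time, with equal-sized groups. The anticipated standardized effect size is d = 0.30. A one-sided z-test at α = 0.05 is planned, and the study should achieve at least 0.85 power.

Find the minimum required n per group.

n = 160 per group

For power 0.85 need Φ(δ − z_{0.05}) = 0.85, so δ = z_{0.05} + z_{0.15} = 1.645 + 1.036 = 2.681.
δ = d·√(n/2) ⇒ n = 2(δ/d)² = 2 × (2.681 / 0.30)² = 159.76.
Rounding up, n = 160 per group.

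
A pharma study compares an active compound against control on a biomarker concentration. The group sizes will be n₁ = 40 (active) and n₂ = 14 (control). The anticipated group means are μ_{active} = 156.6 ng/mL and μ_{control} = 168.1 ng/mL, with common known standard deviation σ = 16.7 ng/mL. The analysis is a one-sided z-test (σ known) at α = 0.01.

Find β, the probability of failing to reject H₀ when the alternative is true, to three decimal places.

Standardized effect: d = |μ_{active} − μ_{control}| / σ = |156.6 − 168.1| / 16.7 = 0.6886
Noncentrality parameter: δ = d / √(1/n₁ + 1/n₂) = 0.6886 / √(1/40 + 1/14) = 2.2176
Critical value for a one-sided test at α = 0.01: z_α = 2.326.
Power = Φ(δ − 2.326) = Φ(-0.109) = 0.4567.
Type II error: β = 1 − power = 1 − 0.4567 = 0.5433.

β ≈ 0.543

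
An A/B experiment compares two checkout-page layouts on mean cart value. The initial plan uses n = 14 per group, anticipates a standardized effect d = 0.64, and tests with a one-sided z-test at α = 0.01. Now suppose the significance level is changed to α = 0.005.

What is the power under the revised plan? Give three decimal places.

δ = d·√(n/2) = 0.64 × √(14/2) = 1.6933 (unchanged). New critical value: z_{0.005} = 2.576.
Revised power = P(Z > 2.576 − δ) = Φ(-0.883) = 0.1887.

Power ≈ 0.189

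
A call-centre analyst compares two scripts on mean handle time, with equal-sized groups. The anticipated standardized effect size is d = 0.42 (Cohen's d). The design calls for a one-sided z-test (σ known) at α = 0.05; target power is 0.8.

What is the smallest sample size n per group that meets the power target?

n = 71 per group

For power 0.8 need Φ(δ − z_{0.05}) = 0.8, so δ = z_{0.05} + z_{0.20} = 1.645 + 0.842 = 2.486.
δ = d·√(n/2) ⇒ n = 2(δ/d)² = 2 × (2.486 / 0.42)² = 70.10.
Round up to the next whole unit.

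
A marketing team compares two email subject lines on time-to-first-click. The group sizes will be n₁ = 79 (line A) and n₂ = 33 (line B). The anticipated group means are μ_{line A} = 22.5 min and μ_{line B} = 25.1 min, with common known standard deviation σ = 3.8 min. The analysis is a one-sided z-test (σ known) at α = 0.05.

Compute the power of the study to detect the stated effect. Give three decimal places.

Power ≈ 0.951

Standardized effect: d = |μ_{line A} − μ_{line B}| / σ = |22.5 − 25.1| / 3.8 = 0.6842
Noncentrality parameter: δ = d / √(1/n₁ + 1/n₂) = 0.6842 / √(1/79 + 1/33) = 3.3010
Critical value for a one-sided test at α = 0.05: z_α = 1.645.
Power = Φ(δ − 1.645) = Φ(1.656) = 0.9512.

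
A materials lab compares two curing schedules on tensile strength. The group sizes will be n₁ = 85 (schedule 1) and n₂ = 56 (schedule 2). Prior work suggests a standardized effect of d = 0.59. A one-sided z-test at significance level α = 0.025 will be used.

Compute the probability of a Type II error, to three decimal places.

β ≈ 0.071

Noncentrality parameter: δ = d / √(1/n₁ + 1/n₂) = 0.59 / √(1/85 + 1/56) = 3.4280
One-sided α = 0.025 → critical value z_{0.025} = 1.960.
Power = Φ(δ − 1.960) = Φ(1.468) = 0.9290.
Type II error: β = 1 − power = 1 − 0.9290 = 0.0710.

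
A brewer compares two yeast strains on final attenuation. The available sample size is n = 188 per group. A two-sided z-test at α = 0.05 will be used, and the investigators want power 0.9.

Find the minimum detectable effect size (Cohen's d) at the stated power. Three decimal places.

Required noncentrality: δ = z_{0.025} + z_{0.10} = 1.960 + 1.282 = 3.242.
(The second rejection-region term Φ(−δ − z_{α/2}) is negligible and dropped.)
δ = d·√(n/2) ⇒ d = δ/√(n/2) = 3.242/√(188/2) = 0.3343.

d ≈ 0.334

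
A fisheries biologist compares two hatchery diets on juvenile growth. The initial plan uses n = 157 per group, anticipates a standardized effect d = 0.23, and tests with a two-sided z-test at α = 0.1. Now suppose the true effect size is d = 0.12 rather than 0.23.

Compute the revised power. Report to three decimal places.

With d = 0.12: δ = d·√(n/2) = 0.12 × √(157/2) = 1.0632. Critical value z_{0.05} = 1.645.
Revised power = Φ(δ − 1.645) + Φ(−δ − 1.645) = Φ(-0.582) + Φ(-2.708) = 0.2804 + 0.0034 = 0.2838.

Power ≈ 0.284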